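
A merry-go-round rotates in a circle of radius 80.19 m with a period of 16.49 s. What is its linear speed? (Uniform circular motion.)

v = 2πr/T = 2π×80.19/16.49 = 30.55 m/s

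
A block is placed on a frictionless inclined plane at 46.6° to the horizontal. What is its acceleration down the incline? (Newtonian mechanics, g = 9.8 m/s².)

a = g sin(θ) = 9.8 × sin(46.6°) = 9.8 × 0.7266 = 7.12 m/s²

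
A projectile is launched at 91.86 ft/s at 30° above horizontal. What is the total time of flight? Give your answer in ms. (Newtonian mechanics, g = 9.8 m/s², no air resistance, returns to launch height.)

v₀ = 91.86 ft/s × 0.3048 = 27.9989 m/s
T = 2 × v₀ × sin(θ) / g = 2 × 27.9989 × sin(30°) / 9.8 = 2 × 27.9989 × 0.5 / 9.8 = 2.85703 s
T = 2.85703 s / 0.001 = 2857 ms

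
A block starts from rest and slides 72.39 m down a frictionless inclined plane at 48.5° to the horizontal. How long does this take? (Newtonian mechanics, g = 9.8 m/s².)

a = g sin(θ) = 9.8 × sin(48.5°) = 7.3398 m/s²
t = √(2d/a) = √(2 × 72.39 / 7.3398) = 4.44 s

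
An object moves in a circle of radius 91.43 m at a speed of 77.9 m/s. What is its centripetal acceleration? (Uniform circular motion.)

a_c = v²/r = 77.9²/91.43 = 6068.41/91.43 = 66.37 m/s²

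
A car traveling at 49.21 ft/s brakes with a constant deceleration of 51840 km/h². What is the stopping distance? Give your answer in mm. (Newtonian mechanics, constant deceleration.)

v₀ = 49.21 ft/s × 0.3048 = 14.9992 m/s
a = 51840 km/h² × 7.716049382716049e-05 = 4.0 m/s²
d = v₀² / (2a) = 14.9992² / (2 × 4.0) = 224.976 / 8.0 = 28.122 m
d = 28.122 m / 0.001 = 28120 mm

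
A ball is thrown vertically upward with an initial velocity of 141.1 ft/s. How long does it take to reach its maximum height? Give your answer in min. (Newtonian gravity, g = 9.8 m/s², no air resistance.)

v₀ = 141.1 ft/s × 0.3048 = 43.0073 m/s
t_up = v₀ / g = 43.0073 / 9.8 = 4.3885 s
t_up = 4.3885 s / 60.0 = 0.07314 min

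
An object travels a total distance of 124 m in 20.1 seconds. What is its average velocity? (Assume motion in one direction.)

v_avg = Δd / Δt = 124 / 20.1 = 6.17 m/s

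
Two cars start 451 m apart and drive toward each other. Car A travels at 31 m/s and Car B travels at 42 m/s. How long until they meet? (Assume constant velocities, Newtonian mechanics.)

Combined speed: v_combined = 31 + 42 = 73 m/s
Time to meet: t = d/v_combined = 451/73 = 6.18 s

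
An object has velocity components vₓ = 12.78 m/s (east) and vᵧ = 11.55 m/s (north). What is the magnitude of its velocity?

|v| = √(vₓ² + vᵧ²) = √(12.78² + 11.55²) = √(296.7309) = 17.23 m/s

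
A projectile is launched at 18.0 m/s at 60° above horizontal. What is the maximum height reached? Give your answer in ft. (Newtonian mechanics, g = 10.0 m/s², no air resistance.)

H = v₀² × sin²(θ) / (2g) = 18.0² × sin(60°)² / (2 × 10.0) = 324.0 × 0.75 / 20.0 = 12.15 m
H = 12.15 m / 0.3048 = 39.86 ft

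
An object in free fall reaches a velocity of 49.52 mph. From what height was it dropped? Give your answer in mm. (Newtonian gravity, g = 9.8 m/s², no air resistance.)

v = 49.52 mph × 0.44704 = 22.1374 m/s
h = v² / (2g) = 22.1374² / (2 × 9.8) = 25.0033 m
h = 25.0033 m / 0.001 = 25000 mm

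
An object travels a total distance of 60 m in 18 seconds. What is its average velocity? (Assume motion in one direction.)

v_avg = Δd / Δt = 60 / 18 = 3.33 m/s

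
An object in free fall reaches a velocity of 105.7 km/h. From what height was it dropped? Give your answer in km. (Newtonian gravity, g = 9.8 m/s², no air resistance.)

v = 105.7 km/h × 0.2777777777777778 = 29.3611 m/s
h = v² / (2g) = 29.3611² / (2 × 9.8) = 43.9834 m
h = 43.9834 m / 1000.0 = 0.04398 km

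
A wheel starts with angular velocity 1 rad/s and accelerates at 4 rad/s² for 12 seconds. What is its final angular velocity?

ω = ω₀ + αt = 1 + 4 × 12 = 49 rad/s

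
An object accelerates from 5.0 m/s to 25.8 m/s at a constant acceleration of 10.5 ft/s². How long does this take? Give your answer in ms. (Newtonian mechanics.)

a = 10.5 ft/s² × 0.3048 = 3.2004 m/s²
t = (v - v₀) / a = (25.8 - 5.0) / 3.2004 = 6.49919 s
t = 6.49919 s / 0.001 = 6499 ms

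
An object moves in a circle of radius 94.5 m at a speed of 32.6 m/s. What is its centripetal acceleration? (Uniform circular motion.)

a_c = v²/r = 32.6²/94.5 = 1062.76/94.5 = 11.25 m/s²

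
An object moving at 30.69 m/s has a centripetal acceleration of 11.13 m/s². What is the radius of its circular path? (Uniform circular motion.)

r = v²/a_c = 30.69²/11.13 = 84.62 m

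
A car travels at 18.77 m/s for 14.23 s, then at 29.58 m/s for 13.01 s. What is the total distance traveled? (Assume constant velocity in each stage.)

d₁ = v₁t₁ = 18.77 × 14.23 = 267.0971 m
d₂ = v₂t₂ = 29.58 × 13.01 = 384.8358 m
d_total = 267.0971 + 384.8358 = 651.93 m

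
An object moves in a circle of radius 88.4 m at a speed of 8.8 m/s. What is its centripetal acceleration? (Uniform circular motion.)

a_c = v²/r = 8.8²/88.4 = 77.44/88.4 = 0.88 m/s²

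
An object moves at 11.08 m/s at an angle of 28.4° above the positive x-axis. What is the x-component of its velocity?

vₓ = v cos(θ) = 11.08 × cos(28.4°) = 9.75 m/s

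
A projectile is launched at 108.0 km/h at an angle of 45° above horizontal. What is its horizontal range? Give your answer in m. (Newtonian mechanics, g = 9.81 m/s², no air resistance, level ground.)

v₀ = 108.0 km/h × 0.2777777777777778 = 30.0 m/s
R = v₀² × sin(2θ) / g = 30.0² × sin(2 × 45°) / 9.81 = 900.0 × 1.0 / 9.81 = 91.74 m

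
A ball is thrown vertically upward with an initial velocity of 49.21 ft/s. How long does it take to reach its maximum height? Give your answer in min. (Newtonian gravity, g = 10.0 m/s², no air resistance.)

v₀ = 49.21 ft/s × 0.3048 = 14.9992 m/s
t_up = v₀ / g = 14.9992 / 10.0 = 1.49992 s
t_up = 1.49992 s / 60.0 = 0.025 min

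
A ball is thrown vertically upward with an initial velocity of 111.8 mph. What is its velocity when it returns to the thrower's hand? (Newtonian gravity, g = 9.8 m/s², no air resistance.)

By conservation of energy (no air resistance), the ball returns to the throw height with the same speed as launch, but directed downward.
|v_ground| = v₀ = 111.8 mph
v_ground = 111.8 mph (downward)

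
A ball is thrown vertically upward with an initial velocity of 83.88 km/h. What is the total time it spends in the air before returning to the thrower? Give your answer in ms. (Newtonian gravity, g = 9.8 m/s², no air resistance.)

v₀ = 83.88 km/h × 0.2777777777777778 = 23.3 m/s
t_total = 2 × v₀ / g = 2 × 23.3 / 9.8 = 4.7551 s
t_total = 4.7551 s / 0.001 = 4755 ms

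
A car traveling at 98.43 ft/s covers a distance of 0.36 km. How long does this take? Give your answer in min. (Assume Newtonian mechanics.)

d = 0.36 km × 1000.0 = 360.0 m
v = 98.43 ft/s × 0.3048 = 30.0015 m/s
t = d / v = 360.0 / 30.0015 = 11.9994 s
t = 11.9994 s / 60.0 = 0.2 min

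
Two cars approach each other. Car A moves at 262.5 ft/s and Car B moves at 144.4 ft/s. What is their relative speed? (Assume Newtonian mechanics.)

v_rel = v_A + v_B = 262.5 + 144.4 = 406.9 ft/s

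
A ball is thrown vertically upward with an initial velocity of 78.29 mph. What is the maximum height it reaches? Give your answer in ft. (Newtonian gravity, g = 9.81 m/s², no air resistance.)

v₀ = 78.29 mph × 0.44704 = 34.9988 m/s
h_max = v₀² / (2g) = 34.9988² / (2 × 9.81) = 1224.92 / 19.62 = 62.4322 m
h_max = 62.4322 m / 0.3048 = 204.8 ft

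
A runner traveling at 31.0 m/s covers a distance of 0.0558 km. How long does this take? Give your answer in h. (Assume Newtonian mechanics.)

d = 0.0558 km × 1000.0 = 55.8 m
t = d / v = 55.8 / 31.0 = 1.8 s
t = 1.8 s / 3600.0 = 0.0005 h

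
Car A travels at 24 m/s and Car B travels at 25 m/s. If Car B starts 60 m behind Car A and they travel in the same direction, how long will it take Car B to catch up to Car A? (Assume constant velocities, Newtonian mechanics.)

Relative speed: v_rel = 25 - 24 = 1 m/s
Time to catch: t = d₀/v_rel = 60/1 = 60.0 s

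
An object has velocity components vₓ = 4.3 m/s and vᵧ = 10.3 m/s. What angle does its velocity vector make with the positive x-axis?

θ = arctan(vᵧ/vₓ) = arctan(10.3/4.3) = 67.34°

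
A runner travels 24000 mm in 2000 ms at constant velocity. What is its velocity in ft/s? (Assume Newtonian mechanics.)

d = 24000 mm × 0.001 = 24.0 m
t = 2000 ms × 0.001 = 2.0 s
v = d / t = 24.0 / 2.0 = 12.0 m/s
v = 12.0 m/s / 0.3048 = 39.37 ft/s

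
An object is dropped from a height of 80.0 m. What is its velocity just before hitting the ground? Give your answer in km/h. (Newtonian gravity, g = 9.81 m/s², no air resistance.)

v = √(2gh) = √(2 × 9.81 × 80.0) = 39.6182 m/s
v = 39.6182 m/s / 0.2777777777777778 = 142.6 km/h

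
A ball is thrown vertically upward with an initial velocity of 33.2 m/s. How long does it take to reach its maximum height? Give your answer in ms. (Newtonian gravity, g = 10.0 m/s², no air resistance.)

t_up = v₀ / g = 33.2 / 10.0 = 3.32 s
t_up = 3.32 s / 0.001 = 3320 ms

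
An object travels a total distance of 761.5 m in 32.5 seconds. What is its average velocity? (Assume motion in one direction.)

v_avg = Δd / Δt = 761.5 / 32.5 = 23.43 m/s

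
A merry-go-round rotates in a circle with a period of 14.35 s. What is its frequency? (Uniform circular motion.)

f = 1/T = 1/14.35 = 0.0697 Hz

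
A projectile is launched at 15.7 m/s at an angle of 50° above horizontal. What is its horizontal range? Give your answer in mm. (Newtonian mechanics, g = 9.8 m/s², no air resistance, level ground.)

R = v₀² × sin(2θ) / g = 15.7² × sin(2 × 50°) / 9.8 = 246.49 × 0.984808 / 9.8 = 24.7699 m
R = 24.7699 m / 0.001 = 24770 mm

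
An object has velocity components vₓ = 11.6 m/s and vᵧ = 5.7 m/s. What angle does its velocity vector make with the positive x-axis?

θ = arctan(vᵧ/vₓ) = arctan(5.7/11.6) = 26.17°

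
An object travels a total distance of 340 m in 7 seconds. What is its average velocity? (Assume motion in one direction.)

v_avg = Δd / Δt = 340 / 7 = 48.57 m/s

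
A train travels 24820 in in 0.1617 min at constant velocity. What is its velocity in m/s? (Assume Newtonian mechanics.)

d = 24820 in × 0.0254 = 630.428 m
t = 0.1617 min × 60.0 = 9.702 s
v = d / t = 630.428 / 9.702 = 64.98 m/s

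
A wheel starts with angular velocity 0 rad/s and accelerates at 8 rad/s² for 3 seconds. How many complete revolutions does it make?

θ = ω₀t + ½αt² = 0×3 + ½×8×3² = 36.0 rad
Total revolutions = θ/(2π) = 36.0/(2π) = 5.73
Complete revolutions = ⌊5.73⌋ = 5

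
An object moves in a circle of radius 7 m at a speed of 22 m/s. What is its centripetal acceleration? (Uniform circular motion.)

a_c = v²/r = 22²/7 = 484/7 = 69.14 m/s²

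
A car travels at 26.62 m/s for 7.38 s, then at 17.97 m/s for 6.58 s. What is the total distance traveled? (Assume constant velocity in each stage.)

d₁ = v₁t₁ = 26.62 × 7.38 = 196.4556 m
d₂ = v₂t₂ = 17.97 × 6.58 = 118.2426 m
d_total = 196.4556 + 118.2426 = 314.7 m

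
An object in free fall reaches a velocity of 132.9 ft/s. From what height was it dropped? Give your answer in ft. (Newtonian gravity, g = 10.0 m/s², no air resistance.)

v = 132.9 ft/s × 0.3048 = 40.5079 m/s
h = v² / (2g) = 40.5079² / (2 × 10.0) = 82.0445 m
h = 82.0445 m / 0.3048 = 269.2 ft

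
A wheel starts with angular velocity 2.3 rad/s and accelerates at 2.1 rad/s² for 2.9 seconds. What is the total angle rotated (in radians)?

θ = ω₀t + ½αt² = 2.3×2.9 + ½×2.1×2.9² = 15.5 rad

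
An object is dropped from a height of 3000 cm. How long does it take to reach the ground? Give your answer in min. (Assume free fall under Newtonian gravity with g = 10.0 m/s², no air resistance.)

h = 3000 cm × 0.01 = 30.0 m
t = √(2h/g) = √(2 × 30.0 / 10.0) = 2.44949 s
t = 2.44949 s / 60.0 = 0.04082 min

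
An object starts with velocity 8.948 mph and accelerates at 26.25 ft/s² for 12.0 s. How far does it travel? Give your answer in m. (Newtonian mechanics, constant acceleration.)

v₀ = 8.948 mph × 0.44704 = 4.00011 m/s
a = 26.25 ft/s² × 0.3048 = 8.001 m/s²
d = v₀ × t + ½ × a × t² = 4.00011 × 12.0 + 0.5 × 8.001 × 12.0² = 624.1 m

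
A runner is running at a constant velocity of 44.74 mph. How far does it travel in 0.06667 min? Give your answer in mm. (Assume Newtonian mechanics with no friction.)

v = 44.74 mph × 0.44704 = 20.0006 m/s
t = 0.06667 min × 60.0 = 4.0002 s
d = v × t = 20.0006 × 4.0002 = 80.0064 m
d = 80.0064 m / 0.001 = 80010 mm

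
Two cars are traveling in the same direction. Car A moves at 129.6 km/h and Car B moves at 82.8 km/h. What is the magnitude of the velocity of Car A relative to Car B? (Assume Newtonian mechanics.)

v_rel = |v_A - v_B| = |129.6 - 82.8| = 46.8 km/h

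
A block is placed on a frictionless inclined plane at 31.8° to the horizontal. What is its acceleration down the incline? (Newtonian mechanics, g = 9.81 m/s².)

a = g sin(θ) = 9.81 × sin(31.8°) = 9.81 × 0.527 = 5.17 m/s²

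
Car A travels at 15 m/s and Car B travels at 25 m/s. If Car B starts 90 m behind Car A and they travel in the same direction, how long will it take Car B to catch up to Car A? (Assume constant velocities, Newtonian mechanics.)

Relative speed: v_rel = 25 - 15 = 10 m/s
Time to catch: t = d₀/v_rel = 90/10 = 9.0 s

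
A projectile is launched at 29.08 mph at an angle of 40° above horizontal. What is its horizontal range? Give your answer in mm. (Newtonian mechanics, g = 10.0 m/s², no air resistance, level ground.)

v₀ = 29.08 mph × 0.44704 = 12.9999 m/s
R = v₀² × sin(2θ) / g = 12.9999² × sin(2 × 40°) / 10.0 = 168.997 × 0.984808 / 10.0 = 16.643 m
R = 16.643 m / 0.001 = 16640 mm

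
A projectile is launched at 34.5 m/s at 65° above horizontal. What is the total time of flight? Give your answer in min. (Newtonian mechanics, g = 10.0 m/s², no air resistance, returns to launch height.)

T = 2 × v₀ × sin(θ) / g = 2 × 34.5 × sin(65°) / 10.0 = 2 × 34.5 × 0.906308 / 10.0 = 6.25353 s
T = 6.25353 s / 60.0 = 0.1042 min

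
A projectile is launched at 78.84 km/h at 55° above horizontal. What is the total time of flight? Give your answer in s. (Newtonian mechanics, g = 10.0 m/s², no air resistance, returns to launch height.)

v₀ = 78.84 km/h × 0.2777777777777778 = 21.9 m/s
T = 2 × v₀ × sin(θ) / g = 2 × 21.9 × sin(55°) / 10.0 = 2 × 21.9 × 0.819152 / 10.0 = 3.588 s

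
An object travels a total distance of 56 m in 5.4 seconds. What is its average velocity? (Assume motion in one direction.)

v_avg = Δd / Δt = 56 / 5.4 = 10.37 m/s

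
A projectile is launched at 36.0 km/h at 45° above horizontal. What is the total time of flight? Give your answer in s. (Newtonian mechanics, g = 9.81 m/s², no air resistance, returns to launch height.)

v₀ = 36.0 km/h × 0.2777777777777778 = 10.0 m/s
T = 2 × v₀ × sin(θ) / g = 2 × 10.0 × sin(45°) / 9.81 = 2 × 10.0 × 0.707107 / 9.81 = 1.442 s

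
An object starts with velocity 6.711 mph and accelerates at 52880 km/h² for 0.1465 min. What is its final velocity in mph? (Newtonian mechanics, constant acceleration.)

v₀ = 6.711 mph × 0.44704 = 3.00009 m/s
a = 52880 km/h² × 7.716049382716049e-05 = 4.08025 m/s²
t = 0.1465 min × 60.0 = 8.79 s
v = v₀ + a × t = 3.00009 + 4.08025 × 8.79 = 38.8655 m/s
v = 38.8655 m/s / 0.44704 = 86.94 mph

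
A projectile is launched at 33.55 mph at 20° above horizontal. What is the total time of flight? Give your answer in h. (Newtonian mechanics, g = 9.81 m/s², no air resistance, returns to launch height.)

v₀ = 33.55 mph × 0.44704 = 14.9982 m/s
T = 2 × v₀ × sin(θ) / g = 2 × 14.9982 × sin(20°) / 9.81 = 2 × 14.9982 × 0.34202 / 9.81 = 1.04581 s
T = 1.04581 s / 3600.0 = 0.0002905 h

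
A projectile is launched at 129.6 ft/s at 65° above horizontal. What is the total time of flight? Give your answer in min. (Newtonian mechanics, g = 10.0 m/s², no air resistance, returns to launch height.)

v₀ = 129.6 ft/s × 0.3048 = 39.5021 m/s
T = 2 × v₀ × sin(θ) / g = 2 × 39.5021 × sin(65°) / 10.0 = 2 × 39.5021 × 0.906308 / 10.0 = 7.16021 s
T = 7.16021 s / 60.0 = 0.1193 min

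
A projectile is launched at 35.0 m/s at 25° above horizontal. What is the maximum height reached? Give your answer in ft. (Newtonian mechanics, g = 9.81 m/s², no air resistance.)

H = v₀² × sin²(θ) / (2g) = 35.0² × sin(25°)² / (2 × 9.81) = 1225.0 × 0.178606 / 19.62 = 11.1515 m
H = 11.1515 m / 0.3048 = 36.59 ft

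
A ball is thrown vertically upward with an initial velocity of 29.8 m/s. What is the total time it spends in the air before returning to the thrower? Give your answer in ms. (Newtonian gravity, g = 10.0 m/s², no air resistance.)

t_total = 2 × v₀ / g = 2 × 29.8 / 10.0 = 5.96 s
t_total = 5.96 s / 0.001 = 5960 ms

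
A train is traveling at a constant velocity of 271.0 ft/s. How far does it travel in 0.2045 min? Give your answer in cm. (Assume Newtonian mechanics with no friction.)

v = 271.0 ft/s × 0.3048 = 82.6008 m/s
t = 0.2045 min × 60.0 = 12.27 s
d = v × t = 82.6008 × 12.27 = 1013.51 m
d = 1013.51 m / 0.01 = 101400 cm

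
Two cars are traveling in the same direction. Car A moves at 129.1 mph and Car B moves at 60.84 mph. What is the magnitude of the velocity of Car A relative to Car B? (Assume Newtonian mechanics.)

v_rel = |v_A - v_B| = |129.1 - 60.84| = 68.26 mph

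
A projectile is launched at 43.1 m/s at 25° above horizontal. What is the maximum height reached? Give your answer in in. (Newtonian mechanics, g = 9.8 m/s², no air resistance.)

H = v₀² × sin²(θ) / (2g) = 43.1² × sin(25°)² / (2 × 9.8) = 1857.61 × 0.178606 / 19.6 = 16.9276 m
H = 16.9276 m / 0.0254 = 666.4 in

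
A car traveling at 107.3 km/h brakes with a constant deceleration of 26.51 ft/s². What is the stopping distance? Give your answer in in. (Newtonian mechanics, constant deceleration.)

v₀ = 107.3 km/h × 0.2777777777777778 = 29.8056 m/s
a = 26.51 ft/s² × 0.3048 = 8.08025 m/s²
d = v₀² / (2a) = 29.8056² / (2 × 8.08025) = 888.374 / 16.1605 = 54.9719 m
d = 54.9719 m / 0.0254 = 2164 in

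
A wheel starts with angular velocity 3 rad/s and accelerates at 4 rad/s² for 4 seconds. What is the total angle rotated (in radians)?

θ = ω₀t + ½αt² = 3×4 + ½×4×4² = 44.0 rad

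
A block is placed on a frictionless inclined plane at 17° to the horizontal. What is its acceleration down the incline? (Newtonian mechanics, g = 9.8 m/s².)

a = g sin(θ) = 9.8 × sin(17°) = 9.8 × 0.2924 = 2.87 m/s²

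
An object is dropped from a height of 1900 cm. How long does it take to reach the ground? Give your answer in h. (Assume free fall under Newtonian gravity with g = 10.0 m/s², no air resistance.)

h = 1900 cm × 0.01 = 19.0 m
t = √(2h/g) = √(2 × 19.0 / 10.0) = 1.94936 s
t = 1.94936 s / 3600.0 = 0.0005415 h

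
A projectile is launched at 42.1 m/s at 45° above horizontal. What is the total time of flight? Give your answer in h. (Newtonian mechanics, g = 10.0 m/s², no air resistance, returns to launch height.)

T = 2 × v₀ × sin(θ) / g = 2 × 42.1 × sin(45°) / 10.0 = 2 × 42.1 × 0.707107 / 10.0 = 5.95384 s
T = 5.95384 s / 3600.0 = 0.001654 h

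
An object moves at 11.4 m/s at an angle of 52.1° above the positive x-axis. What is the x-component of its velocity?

vₓ = v cos(θ) = 11.4 × cos(52.1°) = 7.0 m/s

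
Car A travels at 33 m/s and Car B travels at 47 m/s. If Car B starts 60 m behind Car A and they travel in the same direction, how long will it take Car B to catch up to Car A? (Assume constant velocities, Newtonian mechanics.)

Relative speed: v_rel = 47 - 33 = 14 m/s
Time to catch: t = d₀/v_rel = 60/14 = 4.29 s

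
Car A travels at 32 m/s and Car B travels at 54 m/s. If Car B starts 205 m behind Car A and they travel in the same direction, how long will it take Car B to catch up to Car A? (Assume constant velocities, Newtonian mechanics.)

Relative speed: v_rel = 54 - 32 = 22 m/s
Time to catch: t = d₀/v_rel = 205/22 = 9.32 s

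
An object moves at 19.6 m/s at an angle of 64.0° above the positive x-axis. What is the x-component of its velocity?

vₓ = v cos(θ) = 19.6 × cos(64.0°) = 8.59 m/s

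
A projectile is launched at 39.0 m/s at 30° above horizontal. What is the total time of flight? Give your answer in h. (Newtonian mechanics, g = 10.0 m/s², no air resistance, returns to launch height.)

T = 2 × v₀ × sin(θ) / g = 2 × 39.0 × sin(30°) / 10.0 = 2 × 39.0 × 0.5 / 10.0 = 3.9 s
T = 3.9 s / 3600.0 = 0.001083 h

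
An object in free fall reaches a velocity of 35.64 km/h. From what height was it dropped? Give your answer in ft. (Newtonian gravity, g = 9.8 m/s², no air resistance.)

v = 35.64 km/h × 0.2777777777777778 = 9.9 m/s
h = v² / (2g) = 9.9² / (2 × 9.8) = 5.00051 m
h = 5.00051 m / 0.3048 = 16.41 ft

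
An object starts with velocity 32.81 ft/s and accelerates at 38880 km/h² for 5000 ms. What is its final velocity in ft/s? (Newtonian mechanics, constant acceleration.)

v₀ = 32.81 ft/s × 0.3048 = 10.0005 m/s
a = 38880 km/h² × 7.716049382716049e-05 = 3.0 m/s²
t = 5000 ms × 0.001 = 5.0 s
v = v₀ + a × t = 10.0005 + 3.0 × 5.0 = 25.0005 m/s
v = 25.0005 m/s / 0.3048 = 82.02 ft/s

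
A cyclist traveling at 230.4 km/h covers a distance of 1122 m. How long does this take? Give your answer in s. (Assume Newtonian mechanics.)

v = 230.4 km/h × 0.2777777777777778 = 64.0 m/s
t = d / v = 1122 / 64.0 = 17.53 s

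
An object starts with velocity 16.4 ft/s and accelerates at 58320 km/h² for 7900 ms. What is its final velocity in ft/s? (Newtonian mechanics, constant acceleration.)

v₀ = 16.4 ft/s × 0.3048 = 4.99872 m/s
a = 58320 km/h² × 7.716049382716049e-05 = 4.5 m/s²
t = 7900 ms × 0.001 = 7.9 s
v = v₀ + a × t = 4.99872 + 4.5 × 7.9 = 40.5487 m/s
v = 40.5487 m/s / 0.3048 = 133.0 ft/s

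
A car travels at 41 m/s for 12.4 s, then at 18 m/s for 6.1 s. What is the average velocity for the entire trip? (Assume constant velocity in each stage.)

d₁ = v₁t₁ = 41 × 12.4 = 508.4 m
d₂ = v₂t₂ = 18 × 6.1 = 109.8 m
d_total = 618.2 m, t_total = 18.5 s
v_avg = d_total/t_total = 618.2/18.5 = 33.42 m/s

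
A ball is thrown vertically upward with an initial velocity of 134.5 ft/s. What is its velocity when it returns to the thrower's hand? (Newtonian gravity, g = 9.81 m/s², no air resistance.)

By conservation of energy (no air resistance), the ball returns to the throw height with the same speed as launch, but directed downward.
|v_ground| = v₀ = 134.5 ft/s
v_ground = 134.5 ft/s (downward)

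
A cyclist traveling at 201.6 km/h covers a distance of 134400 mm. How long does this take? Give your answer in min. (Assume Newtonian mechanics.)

d = 134400 mm × 0.001 = 134.4 m
v = 201.6 km/h × 0.2777777777777778 = 56.0 m/s
t = d / v = 134.4 / 56.0 = 2.4 s
t = 2.4 s / 60.0 = 0.04 min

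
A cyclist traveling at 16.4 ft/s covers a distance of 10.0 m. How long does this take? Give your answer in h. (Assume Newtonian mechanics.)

v = 16.4 ft/s × 0.3048 = 4.99872 m/s
t = d / v = 10.0 / 4.99872 = 2.00051 s
t = 2.00051 s / 3600.0 = 0.0005557 h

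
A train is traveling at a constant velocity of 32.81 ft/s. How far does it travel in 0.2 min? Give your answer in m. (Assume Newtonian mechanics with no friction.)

v = 32.81 ft/s × 0.3048 = 10.0005 m/s
t = 0.2 min × 60.0 = 12.0 s
d = v × t = 10.0005 × 12.0 = 120.0 m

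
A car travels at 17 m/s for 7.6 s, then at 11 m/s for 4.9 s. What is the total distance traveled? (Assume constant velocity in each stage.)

d₁ = v₁t₁ = 17 × 7.6 = 129.2 m
d₂ = v₂t₂ = 11 × 4.9 = 53.9 m
d_total = 129.2 + 53.9 = 183.1 m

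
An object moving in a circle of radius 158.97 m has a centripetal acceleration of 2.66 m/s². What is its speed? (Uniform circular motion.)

v = √(a_c × r) = √(2.66 × 158.97) = 20.56 m/s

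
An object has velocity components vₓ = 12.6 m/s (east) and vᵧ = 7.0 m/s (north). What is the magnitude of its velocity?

|v| = √(vₓ² + vᵧ²) = √(12.6² + 7.0²) = √(207.76) = 14.41 m/s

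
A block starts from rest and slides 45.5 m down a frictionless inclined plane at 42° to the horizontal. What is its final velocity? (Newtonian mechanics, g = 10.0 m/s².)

a = g sin(θ) = 10.0 × sin(42°) = 6.6913 m/s²
v = √(2ad) = √(2 × 6.6913 × 45.5) = 24.68 m/s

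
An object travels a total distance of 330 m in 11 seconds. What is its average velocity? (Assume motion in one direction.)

v_avg = Δd / Δt = 330 / 11 = 30.0 m/s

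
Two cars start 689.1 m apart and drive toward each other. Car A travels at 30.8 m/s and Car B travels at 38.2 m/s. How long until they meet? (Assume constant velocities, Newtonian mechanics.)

Combined speed: v_combined = 30.8 + 38.2 = 69.0 m/s
Time to meet: t = d/v_combined = 689.1/69.0 = 9.99 s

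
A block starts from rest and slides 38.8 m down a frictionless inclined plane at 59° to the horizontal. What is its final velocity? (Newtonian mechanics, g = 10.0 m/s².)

a = g sin(θ) = 10.0 × sin(59°) = 8.5717 m/s²
v = √(2ad) = √(2 × 8.5717 × 38.8) = 25.79 m/s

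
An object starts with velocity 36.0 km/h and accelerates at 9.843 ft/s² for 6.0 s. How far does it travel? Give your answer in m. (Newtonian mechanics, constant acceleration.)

v₀ = 36.0 km/h × 0.2777777777777778 = 10.0 m/s
a = 9.843 ft/s² × 0.3048 = 3.00015 m/s²
d = v₀ × t + ½ × a × t² = 10.0 × 6.0 + 0.5 × 3.00015 × 6.0² = 114.0 m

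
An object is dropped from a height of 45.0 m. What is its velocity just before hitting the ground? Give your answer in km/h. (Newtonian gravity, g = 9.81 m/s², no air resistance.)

v = √(2gh) = √(2 × 9.81 × 45.0) = 29.7136 m/s
v = 29.7136 m/s / 0.2777777777777778 = 107.0 km/h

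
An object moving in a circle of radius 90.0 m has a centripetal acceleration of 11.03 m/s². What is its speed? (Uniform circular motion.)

v = √(a_c × r) = √(11.03 × 90.0) = 31.51 m/s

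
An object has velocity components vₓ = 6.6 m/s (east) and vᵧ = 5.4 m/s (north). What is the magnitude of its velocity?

|v| = √(vₓ² + vᵧ²) = √(6.6² + 5.4²) = √(72.72) = 8.53 m/s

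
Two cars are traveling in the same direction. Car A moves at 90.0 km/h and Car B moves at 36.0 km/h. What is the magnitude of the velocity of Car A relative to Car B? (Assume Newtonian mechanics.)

v_rel = |v_A - v_B| = |90.0 - 36.0| = 54.0 km/h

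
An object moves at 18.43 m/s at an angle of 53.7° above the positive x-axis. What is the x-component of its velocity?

vₓ = v cos(θ) = 18.43 × cos(53.7°) = 10.91 m/s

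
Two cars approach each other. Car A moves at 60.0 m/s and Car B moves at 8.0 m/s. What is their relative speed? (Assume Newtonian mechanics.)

v_rel = v_A + v_B = 60.0 + 8.0 = 68.0 m/s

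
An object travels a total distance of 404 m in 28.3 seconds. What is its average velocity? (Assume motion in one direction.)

v_avg = Δd / Δt = 404 / 28.3 = 14.28 m/s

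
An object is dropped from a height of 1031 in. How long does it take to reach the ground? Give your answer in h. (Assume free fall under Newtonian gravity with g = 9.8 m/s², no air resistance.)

h = 1031 in × 0.0254 = 26.1874 m
t = √(2h/g) = √(2 × 26.1874 / 9.8) = 2.31179 s
t = 2.31179 s / 3600.0 = 0.0006422 h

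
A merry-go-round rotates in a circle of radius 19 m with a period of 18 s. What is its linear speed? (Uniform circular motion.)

v = 2πr/T = 2π×19/18 = 6.63 m/s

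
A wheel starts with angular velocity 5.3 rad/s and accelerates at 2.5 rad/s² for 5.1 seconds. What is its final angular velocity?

ω = ω₀ + αt = 5.3 + 2.5 × 5.1 = 18.05 rad/s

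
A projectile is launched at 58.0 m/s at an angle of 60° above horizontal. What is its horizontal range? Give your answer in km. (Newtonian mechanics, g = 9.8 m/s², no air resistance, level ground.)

R = v₀² × sin(2θ) / g = 58.0² × sin(2 × 60°) / 9.8 = 3364.0 × 0.866025 / 9.8 = 297.276 m
R = 297.276 m / 1000.0 = 0.2973 km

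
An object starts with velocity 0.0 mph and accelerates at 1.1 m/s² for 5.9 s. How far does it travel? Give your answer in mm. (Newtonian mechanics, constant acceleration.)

v₀ = 0.0 mph × 0.44704 = 0.0 m/s
d = v₀ × t + ½ × a × t² = 0.0 × 5.9 + 0.5 × 1.1 × 5.9² = 19.1455 m
d = 19.1455 m / 0.001 = 19150 mm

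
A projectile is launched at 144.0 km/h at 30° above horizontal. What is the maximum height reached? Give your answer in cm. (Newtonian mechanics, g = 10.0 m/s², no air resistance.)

v₀ = 144.0 km/h × 0.2777777777777778 = 40.0 m/s
H = v₀² × sin²(θ) / (2g) = 40.0² × sin(30°)² / (2 × 10.0) = 1600.0 × 0.25 / 20.0 = 20.0 m
H = 20.0 m / 0.01 = 2000 cm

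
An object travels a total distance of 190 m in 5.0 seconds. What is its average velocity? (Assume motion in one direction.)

v_avg = Δd / Δt = 190 / 5.0 = 38.0 m/s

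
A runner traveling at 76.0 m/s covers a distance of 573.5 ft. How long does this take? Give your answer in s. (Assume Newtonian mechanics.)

d = 573.5 ft × 0.3048 = 174.803 m
t = d / v = 174.803 / 76.0 = 2.3 s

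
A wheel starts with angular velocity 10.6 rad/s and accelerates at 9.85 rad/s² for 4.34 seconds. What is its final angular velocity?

ω = ω₀ + αt = 10.6 + 9.85 × 4.34 = 53.35 rad/s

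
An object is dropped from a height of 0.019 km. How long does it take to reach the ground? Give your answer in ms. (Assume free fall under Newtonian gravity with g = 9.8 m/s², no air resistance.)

h = 0.019 km × 1000.0 = 19.0 m
t = √(2h/g) = √(2 × 19.0 / 9.8) = 1.96915 s
t = 1.96915 s / 0.001 = 1969 ms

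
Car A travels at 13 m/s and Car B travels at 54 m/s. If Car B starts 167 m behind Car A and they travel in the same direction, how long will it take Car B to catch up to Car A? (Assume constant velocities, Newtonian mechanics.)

Relative speed: v_rel = 54 - 13 = 41 m/s
Time to catch: t = d₀/v_rel = 167/41 = 4.07 s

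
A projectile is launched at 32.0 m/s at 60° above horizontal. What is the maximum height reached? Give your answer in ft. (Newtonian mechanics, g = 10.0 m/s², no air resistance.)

H = v₀² × sin²(θ) / (2g) = 32.0² × sin(60°)² / (2 × 10.0) = 1024.0 × 0.75 / 20.0 = 38.4 m
H = 38.4 m / 0.3048 = 126.0 ft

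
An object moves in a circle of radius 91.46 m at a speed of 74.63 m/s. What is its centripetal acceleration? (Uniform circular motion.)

a_c = v²/r = 74.63²/91.46 = 5569.6369/91.46 = 60.9 m/s²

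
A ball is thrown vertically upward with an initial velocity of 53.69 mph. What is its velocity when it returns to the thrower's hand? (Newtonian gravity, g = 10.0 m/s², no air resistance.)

By conservation of energy (no air resistance), the ball returns to the throw height with the same speed as launch, but directed downward.
|v_ground| = v₀ = 53.69 mph
v_ground = 53.69 mph (downward)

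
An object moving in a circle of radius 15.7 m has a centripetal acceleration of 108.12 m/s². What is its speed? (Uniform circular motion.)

v = √(a_c × r) = √(108.12 × 15.7) = 41.2 m/s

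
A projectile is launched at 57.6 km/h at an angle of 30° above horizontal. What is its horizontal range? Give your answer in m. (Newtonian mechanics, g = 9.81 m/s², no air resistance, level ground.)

v₀ = 57.6 km/h × 0.2777777777777778 = 16.0 m/s
R = v₀² × sin(2θ) / g = 16.0² × sin(2 × 30°) / 9.81 = 256.0 × 0.866025 / 9.81 = 22.6 m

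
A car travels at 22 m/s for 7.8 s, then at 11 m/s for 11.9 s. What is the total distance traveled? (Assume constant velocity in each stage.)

d₁ = v₁t₁ = 22 × 7.8 = 171.6 m
d₂ = v₂t₂ = 11 × 11.9 = 130.9 m
d_total = 171.6 + 130.9 = 302.5 m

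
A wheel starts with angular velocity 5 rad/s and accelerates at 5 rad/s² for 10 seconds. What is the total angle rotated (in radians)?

θ = ω₀t + ½αt² = 5×10 + ½×5×10² = 300.0 rad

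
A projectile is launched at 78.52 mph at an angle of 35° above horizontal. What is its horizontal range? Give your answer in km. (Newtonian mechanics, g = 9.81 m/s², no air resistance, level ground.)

v₀ = 78.52 mph × 0.44704 = 35.1016 m/s
R = v₀² × sin(2θ) / g = 35.1016² × sin(2 × 35°) / 9.81 = 1232.12 × 0.939693 / 9.81 = 118.024 m
R = 118.024 m / 1000.0 = 0.118 km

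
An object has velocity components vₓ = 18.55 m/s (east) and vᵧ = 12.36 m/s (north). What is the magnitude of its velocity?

|v| = √(vₓ² + vᵧ²) = √(18.55² + 12.36²) = √(496.8721) = 22.29 m/s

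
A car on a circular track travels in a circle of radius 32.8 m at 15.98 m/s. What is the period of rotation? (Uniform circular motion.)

T = 2πr/v = 2π×32.8/15.98 = 12.9 s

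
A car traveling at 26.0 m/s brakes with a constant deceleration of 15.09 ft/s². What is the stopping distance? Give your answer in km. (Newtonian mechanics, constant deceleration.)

a = 15.09 ft/s² × 0.3048 = 4.59943 m/s²
d = v₀² / (2a) = 26.0² / (2 × 4.59943) = 676.0 / 9.19886 = 73.4874 m
d = 73.4874 m / 1000.0 = 0.07349 km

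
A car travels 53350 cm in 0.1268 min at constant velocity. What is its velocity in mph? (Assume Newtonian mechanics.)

d = 53350 cm × 0.01 = 533.5 m
t = 0.1268 min × 60.0 = 7.608 s
v = d / t = 533.5 / 7.608 = 70.1236 m/s
v = 70.1236 m/s / 0.44704 = 156.9 mph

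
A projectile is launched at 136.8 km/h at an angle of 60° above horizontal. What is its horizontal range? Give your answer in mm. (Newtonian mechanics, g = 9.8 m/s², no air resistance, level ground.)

v₀ = 136.8 km/h × 0.2777777777777778 = 38.0 m/s
R = v₀² × sin(2θ) / g = 38.0² × sin(2 × 60°) / 9.8 = 1444.0 × 0.866025 / 9.8 = 127.606 m
R = 127.606 m / 0.001 = 127600 mm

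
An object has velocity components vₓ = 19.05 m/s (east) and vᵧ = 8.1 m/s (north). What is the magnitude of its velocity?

|v| = √(vₓ² + vᵧ²) = √(19.05² + 8.1²) = √(428.5125) = 20.7 m/s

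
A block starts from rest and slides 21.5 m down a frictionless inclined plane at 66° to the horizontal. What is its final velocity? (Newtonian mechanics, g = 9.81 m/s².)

a = g sin(θ) = 9.81 × sin(66°) = 8.9619 m/s²
v = √(2ad) = √(2 × 8.9619 × 21.5) = 19.63 m/s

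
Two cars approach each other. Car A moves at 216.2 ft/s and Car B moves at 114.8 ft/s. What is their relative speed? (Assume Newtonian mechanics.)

v_rel = v_A + v_B = 216.2 + 114.8 = 331.0 ft/s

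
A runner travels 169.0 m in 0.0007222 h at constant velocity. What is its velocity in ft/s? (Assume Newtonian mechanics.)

t = 0.0007222 h × 3600.0 = 2.59992 s
v = d / t = 169.0 / 2.59992 = 65.002 m/s
v = 65.002 m/s / 0.3048 = 213.3 ft/s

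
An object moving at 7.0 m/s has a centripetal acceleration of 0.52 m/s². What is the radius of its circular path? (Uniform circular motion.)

r = v²/a_c = 7.0²/0.52 = 94.23 m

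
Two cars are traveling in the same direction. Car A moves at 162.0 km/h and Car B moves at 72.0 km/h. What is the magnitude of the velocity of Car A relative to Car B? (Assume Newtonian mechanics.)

v_rel = |v_A - v_B| = |162.0 - 72.0| = 90.0 km/h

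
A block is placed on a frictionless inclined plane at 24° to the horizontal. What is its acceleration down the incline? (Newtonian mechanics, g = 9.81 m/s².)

a = g sin(θ) = 9.81 × sin(24°) = 9.81 × 0.4067 = 3.99 m/s²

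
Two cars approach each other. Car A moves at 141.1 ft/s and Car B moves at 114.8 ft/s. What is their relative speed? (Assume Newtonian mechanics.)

v_rel = v_A + v_B = 141.1 + 114.8 = 255.9 ft/s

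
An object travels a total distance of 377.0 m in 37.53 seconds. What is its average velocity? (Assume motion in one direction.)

v_avg = Δd / Δt = 377.0 / 37.53 = 10.05 m/s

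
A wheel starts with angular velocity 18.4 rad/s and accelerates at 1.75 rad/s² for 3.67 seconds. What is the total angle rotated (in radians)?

θ = ω₀t + ½αt² = 18.4×3.67 + ½×1.75×3.67² = 79.31 rad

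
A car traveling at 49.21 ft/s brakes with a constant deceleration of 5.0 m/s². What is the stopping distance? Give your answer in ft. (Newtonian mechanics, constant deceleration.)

v₀ = 49.21 ft/s × 0.3048 = 14.9992 m/s
d = v₀² / (2a) = 14.9992² / (2 × 5.0) = 224.976 / 10.0 = 22.4976 m
d = 22.4976 m / 0.3048 = 73.81 ft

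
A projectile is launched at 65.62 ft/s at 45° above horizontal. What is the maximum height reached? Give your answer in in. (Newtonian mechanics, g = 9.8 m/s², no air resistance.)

v₀ = 65.62 ft/s × 0.3048 = 20.001 m/s
H = v₀² × sin²(θ) / (2g) = 20.001² × sin(45°)² / (2 × 9.8) = 400.04 × 0.5 / 19.6 = 10.2051 m
H = 10.2051 m / 0.0254 = 401.8 in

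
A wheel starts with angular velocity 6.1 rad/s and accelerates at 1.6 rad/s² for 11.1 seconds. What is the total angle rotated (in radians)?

θ = ω₀t + ½αt² = 6.1×11.1 + ½×1.6×11.1² = 166.28 rad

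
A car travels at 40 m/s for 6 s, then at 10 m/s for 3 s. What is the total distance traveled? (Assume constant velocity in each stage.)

d₁ = v₁t₁ = 40 × 6 = 240 m
d₂ = v₂t₂ = 10 × 3 = 30 m
d_total = 240 + 30 = 270 m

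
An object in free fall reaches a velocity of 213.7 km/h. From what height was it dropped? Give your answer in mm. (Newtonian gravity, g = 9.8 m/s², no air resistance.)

v = 213.7 km/h × 0.2777777777777778 = 59.3611 m/s
h = v² / (2g) = 59.3611² / (2 × 9.8) = 179.783 m
h = 179.783 m / 0.001 = 179800 mm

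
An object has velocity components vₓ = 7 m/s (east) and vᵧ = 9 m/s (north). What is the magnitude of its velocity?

|v| = √(vₓ² + vᵧ²) = √(7² + 9²) = √(130) = 11.4 m/s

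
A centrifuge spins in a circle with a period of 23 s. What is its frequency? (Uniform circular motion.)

f = 1/T = 1/23 = 0.0435 Hz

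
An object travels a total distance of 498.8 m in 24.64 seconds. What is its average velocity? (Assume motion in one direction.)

v_avg = Δd / Δt = 498.8 / 24.64 = 20.24 m/s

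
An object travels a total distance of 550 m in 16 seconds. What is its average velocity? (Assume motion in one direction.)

v_avg = Δd / Δt = 550 / 16 = 34.38 m/s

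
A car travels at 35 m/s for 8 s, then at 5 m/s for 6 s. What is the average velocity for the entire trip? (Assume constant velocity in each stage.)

d₁ = v₁t₁ = 35 × 8 = 280 m
d₂ = v₂t₂ = 5 × 6 = 30 m
d_total = 310 m, t_total = 14 s
v_avg = d_total/t_total = 310/14 = 22.14 m/s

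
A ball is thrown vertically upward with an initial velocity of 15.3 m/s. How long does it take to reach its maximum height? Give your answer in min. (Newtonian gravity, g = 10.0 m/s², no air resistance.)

t_up = v₀ / g = 15.3 / 10.0 = 1.53 s
t_up = 1.53 s / 60.0 = 0.0255 min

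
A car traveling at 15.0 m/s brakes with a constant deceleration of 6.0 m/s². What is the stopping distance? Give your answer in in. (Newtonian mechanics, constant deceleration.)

d = v₀² / (2a) = 15.0² / (2 × 6.0) = 225.0 / 12.0 = 18.75 m
d = 18.75 m / 0.0254 = 738.2 in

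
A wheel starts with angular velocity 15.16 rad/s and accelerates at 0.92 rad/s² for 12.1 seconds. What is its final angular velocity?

ω = ω₀ + αt = 15.16 + 0.92 × 12.1 = 26.29 rad/s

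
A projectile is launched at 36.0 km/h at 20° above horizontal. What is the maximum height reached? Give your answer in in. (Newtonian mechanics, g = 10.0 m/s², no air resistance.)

v₀ = 36.0 km/h × 0.2777777777777778 = 10.0 m/s
H = v₀² × sin²(θ) / (2g) = 10.0² × sin(20°)² / (2 × 10.0) = 100.0 × 0.116978 / 20.0 = 0.58489 m
H = 0.58489 m / 0.0254 = 23.03 in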